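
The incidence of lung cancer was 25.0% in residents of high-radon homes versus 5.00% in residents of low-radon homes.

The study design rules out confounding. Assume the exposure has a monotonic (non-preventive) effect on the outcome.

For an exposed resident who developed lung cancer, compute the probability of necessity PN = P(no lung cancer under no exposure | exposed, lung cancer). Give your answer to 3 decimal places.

p₁ = 0.25, p₀ = 0.05.
Under exogeneity and monotonicity, PN = (p₁ − p₀) / p₁.
PN = (0.25 − 0.05) / 0.25 = 0.2 / 0.25 ≈ 0.8000

PN ≈ 0.800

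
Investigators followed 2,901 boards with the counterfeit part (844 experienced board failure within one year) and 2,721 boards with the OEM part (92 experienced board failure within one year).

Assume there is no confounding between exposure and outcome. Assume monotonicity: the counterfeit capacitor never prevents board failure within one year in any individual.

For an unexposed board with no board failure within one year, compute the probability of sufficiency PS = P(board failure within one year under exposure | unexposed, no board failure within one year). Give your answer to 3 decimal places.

p₁ = P(outcome | exposed) = 844/2901 = 0.29093
p₀ = P(outcome | unexposed) = 92/2721 = 0.033811
Under exogeneity and monotonicity, PS = (p₁ − p₀) / (1 − p₀).
PS = (0.29093 − 0.033811) / (1 − 0.033811) = 0.25712 / 0.96619 ≈ 0.2661

PS ≈ 0.266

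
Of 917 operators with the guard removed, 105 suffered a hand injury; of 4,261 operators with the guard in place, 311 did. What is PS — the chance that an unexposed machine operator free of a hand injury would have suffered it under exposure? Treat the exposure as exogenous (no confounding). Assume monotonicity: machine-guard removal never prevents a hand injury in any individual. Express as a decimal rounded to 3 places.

p₁ = P(outcome | exposed) = 105/917 = 0.1145
p₀ = P(outcome | unexposed) = 311/4261 = 0.072988
Under exogeneity and monotonicity, PS = (p₁ − p₀) / (1 − p₀).
PS = (0.1145 − 0.072988) / (1 − 0.072988) = 0.041516 / 0.92701 ≈ 0.0448

PS ≈ 0.045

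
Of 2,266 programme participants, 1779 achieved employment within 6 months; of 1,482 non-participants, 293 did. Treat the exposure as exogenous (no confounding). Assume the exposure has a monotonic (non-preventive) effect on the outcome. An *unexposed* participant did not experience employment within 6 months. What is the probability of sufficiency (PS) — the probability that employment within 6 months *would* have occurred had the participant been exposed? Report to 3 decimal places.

p₁ = P(outcome | exposed) = 1779/2266 = 0.78508
p₀ = P(outcome | unexposed) = 293/1482 = 0.19771
Under exogeneity and monotonicity, PS = (p₁ − p₀) / (1 − p₀).
PS = (0.78508 − 0.19771) / (1 − 0.19771) = 0.58738 / 0.80229 ≈ 0.7321

PS ≈ 0.732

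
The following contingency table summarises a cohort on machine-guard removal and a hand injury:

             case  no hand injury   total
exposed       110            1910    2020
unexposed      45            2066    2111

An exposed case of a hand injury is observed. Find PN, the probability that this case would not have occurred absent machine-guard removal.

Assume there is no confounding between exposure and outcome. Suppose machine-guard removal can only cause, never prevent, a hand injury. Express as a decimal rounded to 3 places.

PN ≈ 0.609

p₁ = P(outcome | exposed) = 110/2020 = 0.054455
p₀ = P(outcome | unexposed) = 45/2111 = 0.021317
Under exogeneity and monotonicity, PN = (p₁ − p₀)/p₁.
PN = (0.054455 − 0.021317) / 0.054455 ≈ 0.6085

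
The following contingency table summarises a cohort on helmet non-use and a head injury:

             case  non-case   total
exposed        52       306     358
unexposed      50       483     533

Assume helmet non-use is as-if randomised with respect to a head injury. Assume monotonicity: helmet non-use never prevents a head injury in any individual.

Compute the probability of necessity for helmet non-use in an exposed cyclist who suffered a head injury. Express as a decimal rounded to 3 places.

PN ≈ 0.354

p₁ = P(outcome | exposed) = 52/358 = 0.14525
p₀ = P(outcome | unexposed) = 50/533 = 0.093809
Under exogeneity and monotonicity, PN = (p₁ − p₀) / p₁.
PN = (0.14525 − 0.093809) / 0.14525 = 0.051443 / 0.14525 ≈ 0.3542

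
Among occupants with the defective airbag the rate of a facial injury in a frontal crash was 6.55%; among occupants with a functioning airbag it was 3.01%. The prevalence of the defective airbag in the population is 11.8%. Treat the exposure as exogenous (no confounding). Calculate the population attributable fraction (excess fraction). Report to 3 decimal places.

p₁ = 0.0655, p₀ = 0.0301.
Overall risk P(Y=1) = π·p₁ + (1−π)·p₀ = 0.118×0.0655 + 0.882×0.0301 = 0.034277.
Under exogeneity, PAF = [P(Y=1) − p₀] / P(Y=1).
PAF = (0.034277 − 0.0301) / 0.034277 ≈ 0.1219

PAF ≈ 0.122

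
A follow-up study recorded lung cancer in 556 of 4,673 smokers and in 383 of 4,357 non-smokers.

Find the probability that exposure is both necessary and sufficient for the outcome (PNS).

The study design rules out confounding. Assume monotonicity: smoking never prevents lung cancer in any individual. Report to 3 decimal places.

PNS ≈ 0.031

p₁ = P(outcome | exposed) = 556/4673 = 0.11898
p₀ = P(outcome | unexposed) = 383/4357 = 0.087905
Under exogeneity and monotonicity, PNS = p₁ − p₀.
PNS = 0.11898 − 0.087905 = 0.031077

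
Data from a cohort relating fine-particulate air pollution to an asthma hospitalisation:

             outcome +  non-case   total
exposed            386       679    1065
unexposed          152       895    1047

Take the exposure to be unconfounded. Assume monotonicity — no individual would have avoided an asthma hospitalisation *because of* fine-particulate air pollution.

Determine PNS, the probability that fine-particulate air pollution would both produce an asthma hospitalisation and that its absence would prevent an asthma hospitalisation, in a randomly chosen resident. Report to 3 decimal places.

p₁ = P(outcome | exposed) = 386/1065 = 0.36244
p₀ = P(outcome | unexposed) = 152/1047 = 0.14518
Under exogeneity and monotonicity, PNS = p₁ − p₀.
PNS = 0.36244 − 0.14518 = 0.21726

PNS ≈ 0.217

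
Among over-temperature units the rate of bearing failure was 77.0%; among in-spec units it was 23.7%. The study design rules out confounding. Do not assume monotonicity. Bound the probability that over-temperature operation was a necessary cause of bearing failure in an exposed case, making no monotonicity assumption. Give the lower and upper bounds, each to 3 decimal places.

p₁ = 0.77, p₀ = 0.237.
Under exogeneity alone the bounds on PN are max{0,(p₁−p₀)/p₁} ≤ PN ≤ min{1,(1−p₀)/p₁}.
  lower = (p₁ − p₀)/p₁ = 0.533 / 0.77 ≈ 0.6922
  upper = min{1, (1 − p₀)/p₁} = 0.763 / 0.77 ≈ 0.9909

0.692 ≤ PN ≤ 0.991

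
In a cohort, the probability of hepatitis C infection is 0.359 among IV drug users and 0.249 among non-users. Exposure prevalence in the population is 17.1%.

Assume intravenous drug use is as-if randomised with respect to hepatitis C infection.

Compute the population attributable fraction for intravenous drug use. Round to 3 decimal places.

PAF ≈ 0.070

Let p₁ = 0.359, p₀ = 0.249.
Overall risk P(Y=1) = π·p₁ + (1−π)·p₀ = 0.171×0.359 + 0.829×0.249 = 0.26781.
Under exogeneity, PAF = [P(Y=1) − p₀] / P(Y=1).
PAF = (0.26781 − 0.249) / 0.26781 ≈ 0.0702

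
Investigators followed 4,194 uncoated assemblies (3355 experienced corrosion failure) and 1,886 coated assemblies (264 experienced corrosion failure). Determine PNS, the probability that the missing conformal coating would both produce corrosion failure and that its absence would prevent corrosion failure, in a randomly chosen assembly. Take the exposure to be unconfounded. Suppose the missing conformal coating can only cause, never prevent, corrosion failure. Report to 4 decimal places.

p₁ = P(outcome | exposed) = 3355/4194 = 0.79995
p₀ = P(outcome | unexposed) = 264/1886 = 0.13998
Under exogeneity and monotonicity, PNS = p₁ − p₀.
PNS = 0.79995 − 0.13998 = 0.65997

PNS ≈ 0.6600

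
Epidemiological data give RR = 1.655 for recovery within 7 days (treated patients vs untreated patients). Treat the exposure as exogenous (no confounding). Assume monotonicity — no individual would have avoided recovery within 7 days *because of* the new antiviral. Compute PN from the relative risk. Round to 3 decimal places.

Under exogeneity and monotonicity, PN = (RR − 1) / RR = 1 − 1/RR.
PN = (1.655 − 1) / 1.655 = 0.655 / 1.655 ≈ 0.3958

PN ≈ 0.396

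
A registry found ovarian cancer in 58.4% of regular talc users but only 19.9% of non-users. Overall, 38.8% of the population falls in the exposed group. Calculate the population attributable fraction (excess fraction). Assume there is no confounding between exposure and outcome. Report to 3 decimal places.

PAF ≈ 0.429

p₁ = 0.584, p₀ = 0.199.
Overall risk P(Y=1) = π·p₁ + (1−π)·p₀ = 0.388×0.584 + 0.612×0.199 = 0.34838.
Under exogeneity, PAF = [P(Y=1) − p₀] / P(Y=1).
PAF = (0.34838 − 0.199) / 0.34838 ≈ 0.4288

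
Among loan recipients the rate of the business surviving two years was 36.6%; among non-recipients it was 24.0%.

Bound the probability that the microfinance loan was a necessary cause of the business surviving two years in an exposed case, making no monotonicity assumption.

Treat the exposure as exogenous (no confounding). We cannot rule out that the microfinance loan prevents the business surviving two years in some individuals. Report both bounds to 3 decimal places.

p₁ = 0.366, p₀ = 0.24.
Under exogeneity alone the bounds on PN are max{0,(p₁−p₀)/p₁} ≤ PN ≤ min{1,(1−p₀)/p₁}.
  lower = (p₁ − p₀)/p₁ = 0.126 / 0.366 ≈ 0.3443
  upper = min{1, (1 − p₀)/p₁} = 0.76 / 0.366 ≈ 2.0765 → capped at 1

0.344 ≤ PN ≤ 1.000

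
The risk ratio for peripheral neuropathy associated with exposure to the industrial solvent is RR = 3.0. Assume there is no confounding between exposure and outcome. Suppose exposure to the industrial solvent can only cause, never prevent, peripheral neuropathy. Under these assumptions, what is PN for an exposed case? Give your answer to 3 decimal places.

PN ≈ 0.667

Under exogeneity and monotonicity, PN = (RR − 1) / RR = 1 − 1/RR.
PN = (3.0 − 1) / 3.0 = 2 / 3.0 ≈ 0.6667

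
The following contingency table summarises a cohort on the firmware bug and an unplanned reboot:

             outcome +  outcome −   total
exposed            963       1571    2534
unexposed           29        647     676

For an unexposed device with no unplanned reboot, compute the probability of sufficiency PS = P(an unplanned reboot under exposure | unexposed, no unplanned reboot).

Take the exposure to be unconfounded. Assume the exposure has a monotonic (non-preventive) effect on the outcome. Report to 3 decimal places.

PS ≈ 0.352

p₁ = P(outcome | exposed) = 963/2534 = 0.38003
p₀ = P(outcome | unexposed) = 29/676 = 0.042899
Under exogeneity and monotonicity, PS = (p₁ − p₀)/(1 − p₀).
PS = (0.38003 − 0.042899) / 0.9571 ≈ 0.3522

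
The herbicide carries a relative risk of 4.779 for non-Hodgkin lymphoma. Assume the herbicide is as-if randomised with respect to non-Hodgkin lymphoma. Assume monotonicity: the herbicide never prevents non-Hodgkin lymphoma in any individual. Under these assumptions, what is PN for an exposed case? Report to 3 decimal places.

Under exogeneity and monotonicity, PN = (RR − 1) / RR = 1 − 1/RR.
PN = (4.779 − 1) / 4.779 = 3.779 / 4.779 ≈ 0.7908

PN ≈ 0.791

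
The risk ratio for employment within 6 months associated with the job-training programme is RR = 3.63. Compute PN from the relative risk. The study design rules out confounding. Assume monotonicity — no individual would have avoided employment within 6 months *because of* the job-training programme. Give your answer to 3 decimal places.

Under exogeneity and monotonicity, PN = (RR − 1) / RR = 1 − 1/RR.
PN = (3.63 − 1) / 3.63 = 2.63 / 3.63 ≈ 0.7245

PN ≈ 0.725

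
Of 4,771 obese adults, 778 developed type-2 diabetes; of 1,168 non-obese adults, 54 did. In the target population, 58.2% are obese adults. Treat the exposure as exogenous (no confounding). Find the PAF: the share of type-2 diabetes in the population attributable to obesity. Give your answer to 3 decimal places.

PAF ≈ 0.595

p₁ = P(outcome | exposed) = 778/4771 = 0.16307
p₀ = P(outcome | unexposed) = 54/1168 = 0.046233
Overall risk P(Y=1) = π·p₁ + (1−π)·p₀ = 0.582×0.16307 + 0.418×0.046233 = 0.11423.
Under exogeneity, PAF = [P(Y=1) − p₀] / P(Y=1).
PAF = (0.11423 − 0.046233) / 0.11423 ≈ 0.5953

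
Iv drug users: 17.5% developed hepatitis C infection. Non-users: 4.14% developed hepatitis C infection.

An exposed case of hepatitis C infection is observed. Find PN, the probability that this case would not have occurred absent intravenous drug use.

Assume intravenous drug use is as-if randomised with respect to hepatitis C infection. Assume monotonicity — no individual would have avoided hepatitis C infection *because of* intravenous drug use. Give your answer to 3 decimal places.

PN ≈ 0.763

p₁ = 0.175, p₀ = 0.0414.
Under exogeneity and monotonicity, PN = (p₁ − p₀) / p₁.
PN = (0.175 − 0.0414) / 0.175 = 0.1336 / 0.175 ≈ 0.7634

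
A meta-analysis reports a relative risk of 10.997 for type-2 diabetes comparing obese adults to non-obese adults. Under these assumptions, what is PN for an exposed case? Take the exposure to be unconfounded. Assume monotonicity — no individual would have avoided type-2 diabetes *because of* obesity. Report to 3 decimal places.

PN ≈ 0.909

Under exogeneity and monotonicity, PN = (RR − 1) / RR = 1 − 1/RR.
PN = (10.997 − 1) / 10.997 = 9.997 / 10.997 ≈ 0.9091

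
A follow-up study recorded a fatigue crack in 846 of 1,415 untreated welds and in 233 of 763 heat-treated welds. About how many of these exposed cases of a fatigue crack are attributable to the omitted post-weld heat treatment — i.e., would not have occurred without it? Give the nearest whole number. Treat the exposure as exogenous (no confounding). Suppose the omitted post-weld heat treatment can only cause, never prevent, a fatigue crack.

p₁ = P(outcome | exposed) = 846/1415 = 0.59788
p₀ = P(outcome | unexposed) = 233/763 = 0.30537
PN = (p₁ − p₀)/p₁ = (0.59788 − 0.30537) / 0.59788 ≈ 0.48924.
Attributable cases ≈ PN × (exposed cases) = 0.48924 × 846 ≈ 413.90.

about 414 cases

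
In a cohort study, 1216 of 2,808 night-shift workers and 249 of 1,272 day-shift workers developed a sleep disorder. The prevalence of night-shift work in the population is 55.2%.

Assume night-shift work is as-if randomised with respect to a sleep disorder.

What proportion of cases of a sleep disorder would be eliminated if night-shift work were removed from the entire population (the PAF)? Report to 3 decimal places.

p₁ = P(outcome | exposed) = 1216/2808 = 0.43305
p₀ = P(outcome | unexposed) = 249/1272 = 0.19575
Overall risk P(Y=1) = π·p₁ + (1−π)·p₀ = 0.552×0.43305 + 0.448×0.19575 = 0.32674.
Under exogeneity, PAF = [P(Y=1) − p₀] / P(Y=1).
PAF = (0.32674 − 0.19575) / 0.32674 ≈ 0.4009

PAF ≈ 0.401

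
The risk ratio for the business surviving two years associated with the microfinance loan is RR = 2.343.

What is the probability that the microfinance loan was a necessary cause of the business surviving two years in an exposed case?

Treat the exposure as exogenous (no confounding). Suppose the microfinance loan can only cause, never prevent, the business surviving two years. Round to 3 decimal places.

PN ≈ 0.573

Under exogeneity and monotonicity, PN = (RR − 1) / RR = 1 − 1/RR.
PN = (2.343 − 1) / 2.343 = 1.343 / 2.343 ≈ 0.5732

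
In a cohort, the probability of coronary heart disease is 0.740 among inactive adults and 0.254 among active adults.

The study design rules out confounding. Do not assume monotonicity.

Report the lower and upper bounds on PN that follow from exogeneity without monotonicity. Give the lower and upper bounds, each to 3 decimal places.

0.657 ≤ PN ≤ 1.000

Let p₁ = 0.74, p₀ = 0.254.
Under exogeneity alone the bounds on PN are max{0,(p₁−p₀)/p₁} ≤ PN ≤ min{1,(1−p₀)/p₁}.
  lower = (p₁ − p₀)/p₁ = 0.486 / 0.74 ≈ 0.6568
  upper = min{1, (1 − p₀)/p₁} = 0.746 / 0.74 ≈ 1.0081 → capped at 1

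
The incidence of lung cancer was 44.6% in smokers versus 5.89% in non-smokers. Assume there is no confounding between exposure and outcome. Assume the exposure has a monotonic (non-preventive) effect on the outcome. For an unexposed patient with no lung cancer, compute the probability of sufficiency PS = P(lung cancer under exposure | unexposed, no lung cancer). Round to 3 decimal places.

PS ≈ 0.411

p₁ = 0.446, p₀ = 0.0589.
Under exogeneity and monotonicity, PS = (p₁ − p₀) / (1 − p₀).
PS = (0.446 − 0.0589) / (1 − 0.0589) = 0.3871 / 0.9411 ≈ 0.4113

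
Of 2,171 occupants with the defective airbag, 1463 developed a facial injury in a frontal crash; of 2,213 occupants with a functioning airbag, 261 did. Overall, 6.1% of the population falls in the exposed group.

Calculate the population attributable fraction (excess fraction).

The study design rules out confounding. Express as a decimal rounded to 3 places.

p₁ = P(outcome | exposed) = 1463/2171 = 0.67388
p₀ = P(outcome | unexposed) = 261/2213 = 0.11794
Overall risk P(Y=1) = π·p₁ + (1−π)·p₀ = 0.061×0.67388 + 0.939×0.11794 = 0.15185.
Under exogeneity, PAF = [P(Y=1) − p₀] / P(Y=1).
PAF = (0.15185 − 0.11794) / 0.15185 ≈ 0.2233

PAF ≈ 0.223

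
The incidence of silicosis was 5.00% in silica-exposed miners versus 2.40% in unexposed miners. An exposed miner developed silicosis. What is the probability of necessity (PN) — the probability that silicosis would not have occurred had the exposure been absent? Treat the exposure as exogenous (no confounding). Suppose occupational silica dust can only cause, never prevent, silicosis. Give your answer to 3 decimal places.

PN ≈ 0.520

p₁ = 0.05, p₀ = 0.024.
Under exogeneity and monotonicity, PN = (p₁ − p₀) / p₁.
PN = (0.05 − 0.024) / 0.05 = 0.026 / 0.05 ≈ 0.5200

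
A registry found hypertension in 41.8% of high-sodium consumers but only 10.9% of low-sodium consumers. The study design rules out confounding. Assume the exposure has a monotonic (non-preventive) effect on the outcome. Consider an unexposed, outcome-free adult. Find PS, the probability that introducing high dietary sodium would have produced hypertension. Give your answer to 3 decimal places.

p₁ = 0.418, p₀ = 0.109.
Under exogeneity and monotonicity, PS = (p₁ − p₀) / (1 − p₀).
PS = (0.418 − 0.109) / (1 − 0.109) = 0.309 / 0.891 ≈ 0.3468

PS ≈ 0.347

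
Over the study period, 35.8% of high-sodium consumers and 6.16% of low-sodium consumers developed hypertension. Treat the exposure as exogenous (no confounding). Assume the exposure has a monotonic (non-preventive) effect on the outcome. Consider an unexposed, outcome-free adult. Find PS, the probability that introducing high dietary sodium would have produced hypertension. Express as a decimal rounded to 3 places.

PS ≈ 0.316

p₁ = 0.358, p₀ = 0.0616.
Under exogeneity and monotonicity, PS = (p₁ − p₀) / (1 − p₀).
PS = (0.358 − 0.0616) / (1 − 0.0616) = 0.2964 / 0.9384 ≈ 0.3159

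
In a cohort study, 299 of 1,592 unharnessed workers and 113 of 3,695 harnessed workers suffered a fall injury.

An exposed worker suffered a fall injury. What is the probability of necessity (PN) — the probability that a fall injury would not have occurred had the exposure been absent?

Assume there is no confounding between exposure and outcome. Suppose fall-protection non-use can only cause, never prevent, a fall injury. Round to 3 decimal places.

PN ≈ 0.837

p₁ = P(outcome | exposed) = 299/1592 = 0.18781
p₀ = P(outcome | unexposed) = 113/3695 = 0.030582
Under exogeneity and monotonicity, PN = (p₁ − p₀) / p₁.
PN = (0.18781 − 0.030582) / 0.18781 = 0.15723 / 0.18781 ≈ 0.8372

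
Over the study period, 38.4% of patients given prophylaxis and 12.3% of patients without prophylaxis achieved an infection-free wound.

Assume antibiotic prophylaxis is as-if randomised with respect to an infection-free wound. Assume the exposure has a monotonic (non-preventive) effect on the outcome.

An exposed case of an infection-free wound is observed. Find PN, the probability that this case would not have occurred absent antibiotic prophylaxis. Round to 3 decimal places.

PN ≈ 0.680

p₁ = 0.384, p₀ = 0.123.
Under exogeneity and monotonicity, PN = (p₁ − p₀) / p₁.
PN = (0.384 − 0.123) / 0.384 = 0.261 / 0.384 ≈ 0.6797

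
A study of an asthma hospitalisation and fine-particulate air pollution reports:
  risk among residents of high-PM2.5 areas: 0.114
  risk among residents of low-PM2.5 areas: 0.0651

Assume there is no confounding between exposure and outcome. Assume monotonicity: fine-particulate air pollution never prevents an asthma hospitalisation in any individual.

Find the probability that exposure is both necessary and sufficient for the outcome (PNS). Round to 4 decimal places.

PNS ≈ 0.0489

Let p₁ = 0.114, p₀ = 0.0651.
Under exogeneity and monotonicity, PNS = p₁ − p₀.
PNS = 0.114 − 0.0651 = 0.0489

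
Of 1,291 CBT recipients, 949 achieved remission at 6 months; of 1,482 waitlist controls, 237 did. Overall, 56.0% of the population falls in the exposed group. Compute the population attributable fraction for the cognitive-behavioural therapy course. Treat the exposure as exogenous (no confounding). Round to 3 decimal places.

p₁ = P(outcome | exposed) = 949/1291 = 0.73509
p₀ = P(outcome | unexposed) = 237/1482 = 0.15992
Overall risk P(Y=1) = π·p₁ + (1−π)·p₀ = 0.56×0.73509 + 0.44×0.15992 = 0.48201.
Under exogeneity, PAF = [P(Y=1) − p₀] / P(Y=1).
PAF = (0.48201 − 0.15992) / 0.48201 ≈ 0.6682

PAF ≈ 0.668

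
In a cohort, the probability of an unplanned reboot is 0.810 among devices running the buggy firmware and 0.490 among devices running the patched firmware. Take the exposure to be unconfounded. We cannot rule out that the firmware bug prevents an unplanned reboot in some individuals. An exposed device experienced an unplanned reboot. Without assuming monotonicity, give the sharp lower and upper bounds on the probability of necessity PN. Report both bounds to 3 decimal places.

Let p₁ = 0.81, p₀ = 0.49.
Under exogeneity alone the bounds on PN are max{0,(p₁−p₀)/p₁} ≤ PN ≤ min{1,(1−p₀)/p₁}.
  lower = (p₁ − p₀)/p₁ = 0.32 / 0.81 ≈ 0.3951
  upper = min{1, (1 − p₀)/p₁} = 0.51 / 0.81 ≈ 0.6296

0.395 ≤ PN ≤ 0.630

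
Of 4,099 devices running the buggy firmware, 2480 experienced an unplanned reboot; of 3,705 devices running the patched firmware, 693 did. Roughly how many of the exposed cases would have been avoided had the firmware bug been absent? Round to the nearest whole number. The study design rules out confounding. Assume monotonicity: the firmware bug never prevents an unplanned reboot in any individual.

about 1713 cases

p₁ = P(outcome | exposed) = 2480/4099 = 0.60503
p₀ = P(outcome | unexposed) = 693/3705 = 0.18704
PN = (p₁ − p₀)/p₁ = (0.60503 − 0.18704) / 0.60503 ≈ 0.69085.
Attributable cases ≈ PN × (exposed cases) = 0.69085 × 2480 ≈ 1713.30.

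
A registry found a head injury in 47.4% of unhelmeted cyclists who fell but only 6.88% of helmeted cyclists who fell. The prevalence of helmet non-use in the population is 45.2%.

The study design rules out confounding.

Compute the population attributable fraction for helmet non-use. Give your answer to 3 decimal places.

PAF ≈ 0.727

p₁ = 0.474, p₀ = 0.0688.
Overall risk P(Y=1) = π·p₁ + (1−π)·p₀ = 0.452×0.474 + 0.548×0.0688 = 0.25195.
Under exogeneity, PAF = [P(Y=1) − p₀] / P(Y=1).
PAF = (0.25195 − 0.0688) / 0.25195 ≈ 0.7269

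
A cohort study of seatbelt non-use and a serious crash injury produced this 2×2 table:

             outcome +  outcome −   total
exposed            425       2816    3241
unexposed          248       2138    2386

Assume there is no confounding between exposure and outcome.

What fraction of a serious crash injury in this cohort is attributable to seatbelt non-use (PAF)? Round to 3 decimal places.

p₁ = P(outcome | exposed) = 425/3241 = 0.13113
p₀ = P(outcome | unexposed) = 248/2386 = 0.10394
Exposure prevalence π = 3241/5627 = 0.57597; overall risk P(Y=1) = 0.1196.
Under exogeneity, PAF = [P(Y=1) − p₀]/P(Y=1).
PAF = (0.1196 − 0.10394) / 0.1196 ≈ 0.1310

PAF ≈ 0.131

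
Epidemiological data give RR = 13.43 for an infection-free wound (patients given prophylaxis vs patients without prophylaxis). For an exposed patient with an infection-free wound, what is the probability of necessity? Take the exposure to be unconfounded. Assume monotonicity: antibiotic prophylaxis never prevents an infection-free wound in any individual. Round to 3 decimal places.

Under exogeneity and monotonicity, PN = (RR − 1) / RR = 1 − 1/RR.
PN = (13.43 − 1) / 13.43 = 12.43 / 13.43 ≈ 0.9255

PN ≈ 0.926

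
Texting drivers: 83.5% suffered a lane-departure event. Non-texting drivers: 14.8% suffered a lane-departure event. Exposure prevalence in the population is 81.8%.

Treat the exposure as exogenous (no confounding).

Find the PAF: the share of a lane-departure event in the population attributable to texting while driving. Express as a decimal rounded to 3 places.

p₁ = 0.835, p₀ = 0.148.
Overall risk P(Y=1) = π·p₁ + (1−π)·p₀ = 0.818×0.835 + 0.182×0.148 = 0.70997.
Under exogeneity, PAF = [P(Y=1) − p₀] / P(Y=1).
PAF = (0.70997 − 0.148) / 0.70997 ≈ 0.7915

PAF ≈ 0.792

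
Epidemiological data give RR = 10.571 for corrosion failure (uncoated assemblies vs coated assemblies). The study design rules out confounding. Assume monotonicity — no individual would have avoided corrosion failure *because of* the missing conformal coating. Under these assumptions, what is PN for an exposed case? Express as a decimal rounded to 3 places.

Under exogeneity and monotonicity, PN = (RR − 1) / RR = 1 − 1/RR.
PN = (10.571 − 1) / 10.571 = 9.571 / 10.571 ≈ 0.9054

PN ≈ 0.905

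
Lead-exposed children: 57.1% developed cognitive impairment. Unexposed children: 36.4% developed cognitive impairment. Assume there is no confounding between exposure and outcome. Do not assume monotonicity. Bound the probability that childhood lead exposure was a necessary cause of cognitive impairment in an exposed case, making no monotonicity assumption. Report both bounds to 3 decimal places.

0.363 ≤ PN ≤ 1.000

p₁ = 0.571, p₀ = 0.364.
Under exogeneity alone the bounds on PN are max{0,(p₁−p₀)/p₁} ≤ PN ≤ min{1,(1−p₀)/p₁}.
  lower = (p₁ − p₀)/p₁ = 0.207 / 0.571 ≈ 0.3625
  upper = min{1, (1 − p₀)/p₁} = 0.636 / 0.571 ≈ 1.1138 → capped at 1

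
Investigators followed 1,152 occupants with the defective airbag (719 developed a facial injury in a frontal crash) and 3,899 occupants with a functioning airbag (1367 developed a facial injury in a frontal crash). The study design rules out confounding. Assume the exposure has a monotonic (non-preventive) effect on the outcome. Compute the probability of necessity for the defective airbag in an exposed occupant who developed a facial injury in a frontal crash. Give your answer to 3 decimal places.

PN ≈ 0.438

p₁ = P(outcome | exposed) = 719/1152 = 0.62413
p₀ = P(outcome | unexposed) = 1367/3899 = 0.3506
Under exogeneity and monotonicity, PN = (p₁ − p₀) / p₁.
PN = (0.62413 − 0.3506) / 0.62413 = 0.27353 / 0.62413 ≈ 0.4383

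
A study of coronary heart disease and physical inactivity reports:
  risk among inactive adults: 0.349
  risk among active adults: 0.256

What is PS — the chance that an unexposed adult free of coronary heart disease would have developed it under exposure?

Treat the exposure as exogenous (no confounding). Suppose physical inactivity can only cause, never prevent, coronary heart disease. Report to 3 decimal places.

Let p₁ = 0.349, p₀ = 0.256.
Under exogeneity and monotonicity, PS = (p₁ − p₀) / (1 − p₀).
PS = (0.349 − 0.256) / (1 − 0.256) = 0.093 / 0.744 ≈ 0.1250

PS ≈ 0.125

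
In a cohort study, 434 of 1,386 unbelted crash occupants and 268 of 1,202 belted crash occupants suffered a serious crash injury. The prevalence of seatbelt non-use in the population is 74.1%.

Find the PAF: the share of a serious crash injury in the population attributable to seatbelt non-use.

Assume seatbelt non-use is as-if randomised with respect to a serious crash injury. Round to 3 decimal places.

p₁ = P(outcome | exposed) = 434/1386 = 0.31313
p₀ = P(outcome | unexposed) = 268/1202 = 0.22296
Overall risk P(Y=1) = π·p₁ + (1−π)·p₀ = 0.741×0.31313 + 0.259×0.22296 = 0.28978.
Under exogeneity, PAF = [P(Y=1) − p₀] / P(Y=1).
PAF = (0.28978 − 0.22296) / 0.28978 ≈ 0.2306

PAF ≈ 0.231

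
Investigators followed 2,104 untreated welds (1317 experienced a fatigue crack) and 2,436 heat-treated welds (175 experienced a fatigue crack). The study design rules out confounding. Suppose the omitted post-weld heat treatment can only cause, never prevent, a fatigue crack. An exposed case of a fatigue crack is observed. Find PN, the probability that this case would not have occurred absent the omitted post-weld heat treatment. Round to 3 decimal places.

PN ≈ 0.885

p₁ = P(outcome | exposed) = 1317/2104 = 0.62595
p₀ = P(outcome | unexposed) = 175/2436 = 0.071839
Under exogeneity and monotonicity, PN = (p₁ − p₀) / p₁.
PN = (0.62595 − 0.071839) / 0.62595 = 0.55411 / 0.62595 ≈ 0.8852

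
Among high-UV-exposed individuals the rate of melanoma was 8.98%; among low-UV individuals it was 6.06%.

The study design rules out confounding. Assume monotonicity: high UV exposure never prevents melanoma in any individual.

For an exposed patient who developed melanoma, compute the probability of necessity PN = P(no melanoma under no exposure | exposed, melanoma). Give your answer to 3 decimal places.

p₁ = 0.0898, p₀ = 0.0606.
Under exogeneity and monotonicity, PN = (p₁ − p₀) / p₁.
PN = (0.0898 − 0.0606) / 0.0898 = 0.0292 / 0.0898 ≈ 0.3252

PN ≈ 0.325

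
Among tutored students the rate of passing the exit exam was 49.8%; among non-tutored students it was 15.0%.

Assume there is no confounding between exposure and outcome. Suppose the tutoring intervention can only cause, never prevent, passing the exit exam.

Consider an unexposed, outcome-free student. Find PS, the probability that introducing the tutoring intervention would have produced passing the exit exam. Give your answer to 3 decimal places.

p₁ = 0.498, p₀ = 0.15.
Under exogeneity and monotonicity, PS = (p₁ − p₀) / (1 − p₀).
PS = (0.498 − 0.15) / (1 − 0.15) = 0.348 / 0.85 ≈ 0.4094

PS ≈ 0.409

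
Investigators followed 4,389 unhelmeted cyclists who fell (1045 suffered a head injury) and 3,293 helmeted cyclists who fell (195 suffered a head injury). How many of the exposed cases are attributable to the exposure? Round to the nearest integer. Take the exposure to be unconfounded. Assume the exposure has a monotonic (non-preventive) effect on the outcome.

p₁ = P(outcome | exposed) = 1045/4389 = 0.2381
p₀ = P(outcome | unexposed) = 195/3293 = 0.059217
PN = (p₁ − p₀)/p₁ = (0.2381 − 0.059217) / 0.2381 ≈ 0.75129.
Attributable cases ≈ PN × (exposed cases) = 0.75129 × 1045 ≈ 785.10.

about 785 cases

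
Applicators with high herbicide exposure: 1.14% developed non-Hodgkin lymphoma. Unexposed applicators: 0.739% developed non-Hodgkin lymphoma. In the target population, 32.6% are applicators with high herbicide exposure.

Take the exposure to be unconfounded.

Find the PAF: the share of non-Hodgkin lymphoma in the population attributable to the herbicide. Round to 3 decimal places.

p₁ = 0.0114, p₀ = 0.00739.
Overall risk P(Y=1) = π·p₁ + (1−π)·p₀ = 0.326×0.0114 + 0.674×0.00739 = 0.0086973.
Under exogeneity, PAF = [P(Y=1) − p₀] / P(Y=1).
PAF = (0.0086973 − 0.00739) / 0.0086973 ≈ 0.1503

PAF ≈ 0.150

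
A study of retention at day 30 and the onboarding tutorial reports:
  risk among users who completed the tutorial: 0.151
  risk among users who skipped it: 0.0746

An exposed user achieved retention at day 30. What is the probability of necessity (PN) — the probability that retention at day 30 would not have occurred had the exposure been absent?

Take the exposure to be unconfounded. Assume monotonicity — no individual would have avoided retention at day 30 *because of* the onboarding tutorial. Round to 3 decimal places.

PN ≈ 0.506

Let p₁ = 0.151, p₀ = 0.0746.
Under exogeneity and monotonicity, PN = (p₁ − p₀) / p₁.
PN = (0.151 − 0.0746) / 0.151 = 0.0764 / 0.151 ≈ 0.5060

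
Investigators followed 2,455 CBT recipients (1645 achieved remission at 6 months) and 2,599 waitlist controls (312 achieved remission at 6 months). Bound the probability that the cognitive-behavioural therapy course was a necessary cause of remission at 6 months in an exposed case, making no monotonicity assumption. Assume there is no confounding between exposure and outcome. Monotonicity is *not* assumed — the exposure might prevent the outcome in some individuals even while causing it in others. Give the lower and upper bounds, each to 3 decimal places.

0.821 ≤ PN ≤ 1.000

p₁ = P(outcome | exposed) = 1645/2455 = 0.67006
p₀ = P(outcome | unexposed) = 312/2599 = 0.12005
Under exogeneity alone the bounds on PN are max{0,(p₁−p₀)/p₁} ≤ PN ≤ min{1,(1−p₀)/p₁}.
  lower = (p₁ − p₀)/p₁ = 0.55001 / 0.67006 ≈ 0.8208
  upper = min{1, (1 − p₀)/p₁} = 0.87995 / 0.67006 ≈ 1.3132 → capped at 1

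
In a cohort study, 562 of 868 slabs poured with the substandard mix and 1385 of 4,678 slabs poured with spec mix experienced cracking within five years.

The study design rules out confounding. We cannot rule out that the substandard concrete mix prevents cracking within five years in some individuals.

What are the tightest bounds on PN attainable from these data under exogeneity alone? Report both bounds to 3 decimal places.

p₁ = P(outcome | exposed) = 562/868 = 0.64747
p₀ = P(outcome | unexposed) = 1385/4678 = 0.29607
Under exogeneity alone the bounds on PN are max{0,(p₁−p₀)/p₁} ≤ PN ≤ min{1,(1−p₀)/p₁}.
  lower = (p₁ − p₀)/p₁ = 0.3514 / 0.64747 ≈ 0.5427
  upper = min{1, (1 − p₀)/p₁} = 0.70393 / 0.64747 ≈ 1.0872 → capped at 1

0.543 ≤ PN ≤ 1.000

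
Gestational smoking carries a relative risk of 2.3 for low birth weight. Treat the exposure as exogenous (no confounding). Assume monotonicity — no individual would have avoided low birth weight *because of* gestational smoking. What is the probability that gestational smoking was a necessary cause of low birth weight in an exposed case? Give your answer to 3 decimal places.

Under exogeneity and monotonicity, PN = (RR − 1) / RR = 1 − 1/RR.
PN = (2.3 − 1) / 2.3 = 1.3 / 2.3 ≈ 0.5652

PN ≈ 0.565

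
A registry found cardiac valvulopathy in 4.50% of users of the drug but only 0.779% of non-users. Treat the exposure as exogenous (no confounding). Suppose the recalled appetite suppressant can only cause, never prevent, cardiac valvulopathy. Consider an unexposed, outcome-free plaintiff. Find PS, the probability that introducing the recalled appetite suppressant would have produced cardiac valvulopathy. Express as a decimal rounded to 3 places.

p₁ = 0.045, p₀ = 0.00779.
Under exogeneity and monotonicity, PS = (p₁ − p₀) / (1 − p₀).
PS = (0.045 − 0.00779) / (1 − 0.00779) = 0.03721 / 0.99221 ≈ 0.0375

PS ≈ 0.038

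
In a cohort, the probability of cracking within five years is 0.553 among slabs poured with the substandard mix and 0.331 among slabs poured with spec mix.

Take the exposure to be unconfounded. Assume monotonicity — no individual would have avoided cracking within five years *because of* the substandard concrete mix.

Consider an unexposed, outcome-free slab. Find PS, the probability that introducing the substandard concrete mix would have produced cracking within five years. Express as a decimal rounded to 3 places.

Let p₁ = 0.553, p₀ = 0.331.
Under exogeneity and monotonicity, PS = (p₁ − p₀) / (1 − p₀).
PS = (0.553 − 0.331) / (1 − 0.331) = 0.222 / 0.669 ≈ 0.3318

PS ≈ 0.332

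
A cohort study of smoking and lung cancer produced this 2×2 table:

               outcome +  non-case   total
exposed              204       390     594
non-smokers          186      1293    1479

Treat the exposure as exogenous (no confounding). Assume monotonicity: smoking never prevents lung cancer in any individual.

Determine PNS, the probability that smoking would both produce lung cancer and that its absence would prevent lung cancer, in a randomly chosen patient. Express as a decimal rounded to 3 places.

p₁ = P(outcome | exposed) = 204/594 = 0.34343
p₀ = P(outcome | unexposed) = 186/1479 = 0.12576
Under exogeneity and monotonicity, PNS = p₁ − p₀.
PNS = 0.34343 − 0.12576 = 0.21767

PNS ≈ 0.218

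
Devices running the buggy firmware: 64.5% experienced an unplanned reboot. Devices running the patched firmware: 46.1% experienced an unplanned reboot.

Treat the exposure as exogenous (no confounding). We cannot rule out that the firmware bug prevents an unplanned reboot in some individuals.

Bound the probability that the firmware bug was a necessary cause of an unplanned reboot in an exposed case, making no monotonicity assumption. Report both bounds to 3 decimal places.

p₁ = 0.645, p₀ = 0.461.
Under exogeneity alone the bounds on PN are max{0,(p₁−p₀)/p₁} ≤ PN ≤ min{1,(1−p₀)/p₁}.
  lower = (p₁ − p₀)/p₁ = 0.184 / 0.645 ≈ 0.2853
  upper = min{1, (1 − p₀)/p₁} = 0.539 / 0.645 ≈ 0.8357

0.285 ≤ PN ≤ 0.836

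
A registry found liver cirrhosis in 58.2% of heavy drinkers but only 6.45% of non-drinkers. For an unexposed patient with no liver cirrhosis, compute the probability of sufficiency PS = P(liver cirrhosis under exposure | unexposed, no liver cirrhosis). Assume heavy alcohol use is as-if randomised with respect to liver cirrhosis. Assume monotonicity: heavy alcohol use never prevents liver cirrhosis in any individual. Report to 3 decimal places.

p₁ = 0.582, p₀ = 0.0645.
Under exogeneity and monotonicity, PS = (p₁ − p₀) / (1 − p₀).
PS = (0.582 − 0.0645) / (1 − 0.0645) = 0.5175 / 0.9355 ≈ 0.5532

PS ≈ 0.553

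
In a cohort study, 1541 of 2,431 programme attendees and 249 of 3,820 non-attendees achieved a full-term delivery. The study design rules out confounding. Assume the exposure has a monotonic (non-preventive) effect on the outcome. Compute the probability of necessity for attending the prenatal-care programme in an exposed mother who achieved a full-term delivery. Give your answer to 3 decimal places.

p₁ = P(outcome | exposed) = 1541/2431 = 0.6339
p₀ = P(outcome | unexposed) = 249/3820 = 0.065183
Under exogeneity and monotonicity, PN = (p₁ − p₀) / p₁.
PN = (0.6339 − 0.065183) / 0.6339 = 0.56871 / 0.6339 ≈ 0.8972

PN ≈ 0.897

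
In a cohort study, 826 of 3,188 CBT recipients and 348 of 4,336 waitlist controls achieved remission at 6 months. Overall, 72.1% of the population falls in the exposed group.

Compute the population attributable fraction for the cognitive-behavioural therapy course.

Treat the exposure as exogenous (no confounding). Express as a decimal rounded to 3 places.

PAF ≈ 0.616

p₁ = P(outcome | exposed) = 826/3188 = 0.2591
p₀ = P(outcome | unexposed) = 348/4336 = 0.080258
Overall risk P(Y=1) = π·p₁ + (1−π)·p₀ = 0.721×0.2591 + 0.279×0.080258 = 0.2092.
Under exogeneity, PAF = [P(Y=1) − p₀] / P(Y=1).
PAF = (0.2092 − 0.080258) / 0.2092 ≈ 0.6164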